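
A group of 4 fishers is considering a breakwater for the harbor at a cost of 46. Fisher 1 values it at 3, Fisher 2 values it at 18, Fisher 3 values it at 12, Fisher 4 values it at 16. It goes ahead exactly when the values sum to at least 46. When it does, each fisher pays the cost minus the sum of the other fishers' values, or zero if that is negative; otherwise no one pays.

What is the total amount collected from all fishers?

37

Total value 49 ≥ cost 46, so it is built.
Fisher 1: others sum to 46; max(0, 46 - 46) = 0.
Fisher 2: others sum to 31; max(0, 46 - 31) = 15.
Fisher 3: others sum to 37; max(0, 46 - 37) = 9.
Fisher 4: others sum to 33; max(0, 46 - 33) = 13.
Total collected = 0 + 15 + 9 + 13 = 37.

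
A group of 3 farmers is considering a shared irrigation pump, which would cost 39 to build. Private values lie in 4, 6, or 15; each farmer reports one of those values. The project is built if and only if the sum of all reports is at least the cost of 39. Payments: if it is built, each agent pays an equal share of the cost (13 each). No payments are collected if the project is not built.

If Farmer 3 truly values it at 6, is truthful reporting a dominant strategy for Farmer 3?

Yes

Check each profile of the others' reports and compare truth against every alternative report.
Others report (4, 4): truth gives 0, best alternative gives 0.
Others report (4, 6): truth gives 0, best alternative gives 0.
Others report (4, 15): truth gives 0, best alternative gives 0.
Others report (6, 4): truth gives 0, best alternative gives 0.
Others report (6, 6): truth gives 0, best alternative gives 0.
Others report (6, 15): truth gives 0, best alternative gives 0.
(Remaining 3 profiles checked similarly; truth is weakly best in each.)
In every case the truthful report is at least as good as any alternative, so it is a dominant strategy.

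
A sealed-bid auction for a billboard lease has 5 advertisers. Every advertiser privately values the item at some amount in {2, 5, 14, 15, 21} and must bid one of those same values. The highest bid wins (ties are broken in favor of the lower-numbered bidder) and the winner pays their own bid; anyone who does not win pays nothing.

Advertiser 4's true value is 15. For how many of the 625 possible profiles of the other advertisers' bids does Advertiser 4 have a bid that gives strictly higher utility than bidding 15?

Others bid (2, 2, 2, 2): truth gives 0; bid 5 gives 10 > 0. Violating.
Others bid (2, 2, 2, 5): truth gives 0; bid 5 gives 10 > 0. Violating.
Others bid (2, 2, 2, 14): truth gives 0; bid 14 gives 1 > 0. Violating.
Others bid (2, 2, 5, 2): truth gives 0; bid 14 gives 1 > 0. Violating.
Others bid (2, 2, 2, 15): truth gives 0; no alternative beats it.
Others bid (2, 2, 2, 21): truth gives 0; no alternative beats it.
(Checking all 625 profiles: 24 have a profitable deviation, 601 do not.)

24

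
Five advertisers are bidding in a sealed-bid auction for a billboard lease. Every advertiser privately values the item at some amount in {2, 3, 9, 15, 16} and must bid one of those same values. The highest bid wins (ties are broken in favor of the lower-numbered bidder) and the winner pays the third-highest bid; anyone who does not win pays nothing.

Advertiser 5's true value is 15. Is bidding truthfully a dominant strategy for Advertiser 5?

No

Consider the case where Advertiser 1 bids 2, Advertiser 2 bids 2, Advertiser 3 bids 2 and Advertiser 4 bids 15.
Truthful bid 15: loses, pays 0, utility 0.
Bid 16 instead: wins, pays 2, utility 15 - 2 = 13.
Since 13 > 0, bidding 16 is strictly better here, so truthful bidding is not dominant.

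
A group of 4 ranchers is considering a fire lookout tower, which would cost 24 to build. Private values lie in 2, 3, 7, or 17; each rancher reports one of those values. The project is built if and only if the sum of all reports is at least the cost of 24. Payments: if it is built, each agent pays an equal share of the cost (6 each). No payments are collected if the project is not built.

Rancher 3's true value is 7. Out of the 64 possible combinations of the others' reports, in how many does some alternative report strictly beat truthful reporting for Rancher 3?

22

Others report (2, 2, 3): truth gives 0; report 17 gives 1 > 0. Violating.
Others report (2, 2, 7): truth gives 0; report 17 gives 1 > 0. Violating.
Others report (2, 3, 2): truth gives 0; report 17 gives 1 > 0. Violating.
Others report (2, 3, 3): truth gives 0; report 17 gives 1 > 0. Violating.
Others report (2, 2, 2): truth gives 0; no alternative beats it.
Others report (2, 2, 17): truth gives 1; no alternative beats it.
(Checking all 64 profiles: 22 have a profitable deviation, 42 do not.)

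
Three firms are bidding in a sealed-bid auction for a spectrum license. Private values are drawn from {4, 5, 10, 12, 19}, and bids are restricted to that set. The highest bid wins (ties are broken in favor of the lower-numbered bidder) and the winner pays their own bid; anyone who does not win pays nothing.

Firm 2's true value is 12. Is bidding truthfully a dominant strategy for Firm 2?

No

Consider the case where Firm 1 bids 4 and Firm 3 bids 4.
Truthful bid 12: wins, pays 12, utility 12 - 12 = 0.
Bid 5 instead: wins, pays 5, utility 12 - 5 = 7.
Since 7 > 0, bidding 5 is strictly better here, so truthful bidding is not dominant.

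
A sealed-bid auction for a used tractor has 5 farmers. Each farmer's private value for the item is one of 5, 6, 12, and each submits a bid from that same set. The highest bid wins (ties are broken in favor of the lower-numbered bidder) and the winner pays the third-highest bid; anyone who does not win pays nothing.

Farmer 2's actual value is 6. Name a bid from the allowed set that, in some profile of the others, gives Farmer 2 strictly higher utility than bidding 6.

12

Suppose Farmer 1 bids 5, Farmer 3 bids 5, Farmer 4 bids 5 and Farmer 5 bids 12.
Bid 6: loses, pays 0, utility 0.
Bid 12: wins, pays 5, utility 6 - 5 = 1.
So bidding 12 beats truth here (1 > 0).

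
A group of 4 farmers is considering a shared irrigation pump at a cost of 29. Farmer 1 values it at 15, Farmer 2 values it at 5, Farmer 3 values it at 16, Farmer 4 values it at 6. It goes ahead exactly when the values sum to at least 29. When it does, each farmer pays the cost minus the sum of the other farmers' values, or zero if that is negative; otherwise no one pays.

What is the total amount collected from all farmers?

5

Total value 42 ≥ cost 29, so it is built.
Farmer 1: others sum to 27; max(0, 29 - 27) = 2.
Farmer 2: others sum to 37; max(0, 29 - 37) = 0.
Farmer 3: others sum to 26; max(0, 29 - 26) = 3.
Farmer 4: others sum to 36; max(0, 29 - 36) = 0.
Total collected = 2 + 0 + 3 + 0 = 5.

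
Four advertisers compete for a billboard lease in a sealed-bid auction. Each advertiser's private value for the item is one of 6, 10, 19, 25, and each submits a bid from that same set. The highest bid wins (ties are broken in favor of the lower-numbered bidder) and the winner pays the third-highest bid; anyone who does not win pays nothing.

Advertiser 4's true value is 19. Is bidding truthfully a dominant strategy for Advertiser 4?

No

Consider the case where Advertiser 1 bids 6, Advertiser 2 bids 6 and Advertiser 3 bids 19.
Truthful bid 19: loses, pays 0, utility 0.
Bid 25 instead: wins, pays 6, utility 19 - 6 = 13.
Since 13 > 0, bidding 25 is strictly better here, so truthful bidding is not dominant.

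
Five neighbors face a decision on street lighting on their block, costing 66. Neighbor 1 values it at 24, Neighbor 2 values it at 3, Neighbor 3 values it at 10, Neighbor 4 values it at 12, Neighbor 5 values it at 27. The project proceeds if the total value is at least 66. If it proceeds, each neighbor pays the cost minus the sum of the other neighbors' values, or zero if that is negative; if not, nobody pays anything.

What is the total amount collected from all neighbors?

33

Total value 76 ≥ cost 66, so it is built.
Neighbor 1: others sum to 52; max(0, 66 - 52) = 14.
Neighbor 2: others sum to 73; max(0, 66 - 73) = 0.
Neighbor 3: others sum to 66; max(0, 66 - 66) = 0.
Neighbor 4: others sum to 64; max(0, 66 - 64) = 2.
Neighbor 5: others sum to 49; max(0, 66 - 49) = 17.
Total collected = 14 + 0 + 0 + 2 + 17 = 33.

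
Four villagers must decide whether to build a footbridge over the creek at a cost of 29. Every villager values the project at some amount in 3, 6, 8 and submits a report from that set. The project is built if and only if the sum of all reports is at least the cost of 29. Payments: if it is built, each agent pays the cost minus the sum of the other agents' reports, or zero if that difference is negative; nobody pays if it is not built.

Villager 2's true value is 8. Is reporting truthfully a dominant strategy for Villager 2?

Yes

Check each profile of the others' reports and compare truth against every alternative report.
Others report (6, 8, 8): truth gives 1, best alternative gives 0.
Others report (8, 6, 8): truth gives 1, best alternative gives 0.
Others report (8, 8, 6): truth gives 1, best alternative gives 0.
Others report (8, 8, 8): truth gives 3, best alternative gives 3.
Others report (3, 3, 3): truth gives 0, best alternative gives 0.
Others report (3, 3, 6): truth gives 0, best alternative gives 0.
(Remaining 21 profiles checked similarly; truth is weakly best in each.)
In every case the truthful report is at least as good as any alternative, so it is a dominant strategy.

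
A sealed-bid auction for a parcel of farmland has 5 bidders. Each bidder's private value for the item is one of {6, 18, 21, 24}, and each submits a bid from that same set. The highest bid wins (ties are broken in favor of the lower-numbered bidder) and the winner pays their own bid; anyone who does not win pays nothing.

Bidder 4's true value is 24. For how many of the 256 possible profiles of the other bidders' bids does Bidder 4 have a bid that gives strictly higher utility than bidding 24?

Others bid (6, 6, 6, 6): truth gives 0; bid 18 gives 6 > 0. Violating.
Others bid (6, 6, 6, 18): truth gives 0; bid 18 gives 6 > 0. Violating.
Others bid (6, 6, 6, 21): truth gives 0; bid 21 gives 3 > 0. Violating.
Others bid (6, 6, 18, 6): truth gives 0; bid 21 gives 3 > 0. Violating.
Others bid (6, 6, 6, 24): truth gives 0; no alternative beats it.
Others bid (6, 6, 18, 24): truth gives 0; no alternative beats it.
(Checking all 256 profiles: 24 have a profitable deviation, 232 do not.)

24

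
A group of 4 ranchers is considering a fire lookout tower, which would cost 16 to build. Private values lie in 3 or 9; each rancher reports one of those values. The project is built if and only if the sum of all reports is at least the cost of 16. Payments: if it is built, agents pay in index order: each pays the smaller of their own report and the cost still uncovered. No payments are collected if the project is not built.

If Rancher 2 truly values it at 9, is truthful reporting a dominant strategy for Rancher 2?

Consider the case where Rancher 1 reports 3, Rancher 3 reports 3 and Rancher 4 reports 9.
Truthful report 9: project built, pays 9, utility 9 - 9 = 0.
Report 3 instead: project built, pays 3, utility 9 - 3 = 6.
Since 6 > 0, reporting 3 is strictly better here, so truthful reporting is not dominant.

No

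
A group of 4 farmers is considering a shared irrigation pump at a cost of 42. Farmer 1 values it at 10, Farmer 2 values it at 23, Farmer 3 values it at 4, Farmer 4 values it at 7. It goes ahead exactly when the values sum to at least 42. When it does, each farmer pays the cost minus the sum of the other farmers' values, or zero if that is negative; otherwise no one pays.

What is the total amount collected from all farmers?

36

Total value 44 ≥ cost 42, so it is built.
Farmer 1: others sum to 34; max(0, 42 - 34) = 8.
Farmer 2: others sum to 21; max(0, 42 - 21) = 21.
Farmer 3: others sum to 40; max(0, 42 - 40) = 2.
Farmer 4: others sum to 37; max(0, 42 - 37) = 5.
Total collected = 8 + 21 + 2 + 5 = 36.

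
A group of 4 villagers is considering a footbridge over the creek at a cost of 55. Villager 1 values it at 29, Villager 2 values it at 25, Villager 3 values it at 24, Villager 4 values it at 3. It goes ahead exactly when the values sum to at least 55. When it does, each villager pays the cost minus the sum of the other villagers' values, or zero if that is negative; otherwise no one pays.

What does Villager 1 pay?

3

Total value 81 ≥ cost 55, so the project is built.
The other villagers' values sum to 52.
Cost minus that sum is 55 - 52 = 3.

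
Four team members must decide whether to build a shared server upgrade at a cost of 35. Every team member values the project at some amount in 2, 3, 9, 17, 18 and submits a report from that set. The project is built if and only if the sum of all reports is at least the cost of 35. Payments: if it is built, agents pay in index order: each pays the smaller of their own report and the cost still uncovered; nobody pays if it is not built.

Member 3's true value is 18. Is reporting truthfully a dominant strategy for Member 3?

Consider the case where Member 1 reports 2, Member 2 reports 2 and Member 4 reports 17.
Truthful report 18: project built, pays 18, utility 18 - 18 = 0.
Report 17 instead: project built, pays 17, utility 18 - 17 = 1.
Since 1 > 0, reporting 17 is strictly better here, so truthful reporting is not dominant.

No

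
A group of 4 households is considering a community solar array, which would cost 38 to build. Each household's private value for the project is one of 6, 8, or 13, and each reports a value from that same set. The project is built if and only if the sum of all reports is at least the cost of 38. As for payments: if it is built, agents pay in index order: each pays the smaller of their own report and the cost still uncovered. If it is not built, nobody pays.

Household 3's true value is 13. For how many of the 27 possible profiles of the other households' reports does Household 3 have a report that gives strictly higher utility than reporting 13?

Others report (6, 13, 13): truth gives 0; report 6 gives 7 > 0. Violating.
Others report (8, 13, 13): truth gives 0; report 6 gives 7 > 0. Violating.
Others report (13, 6, 13): truth gives 0; report 6 gives 7 > 0. Violating.
Others report (13, 8, 13): truth gives 0; report 6 gives 7 > 0. Violating.
Others report (6, 6, 6): truth gives 0; no alternative beats it.
Others report (6, 6, 8): truth gives 0; no alternative beats it.
(Checking all 27 profiles: 7 have a profitable deviation, 20 do not.)

7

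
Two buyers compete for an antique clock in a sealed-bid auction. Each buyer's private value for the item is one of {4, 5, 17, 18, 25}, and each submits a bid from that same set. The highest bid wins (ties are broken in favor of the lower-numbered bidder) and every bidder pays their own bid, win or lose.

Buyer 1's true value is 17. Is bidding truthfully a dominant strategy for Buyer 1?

No

Consider the case where Buyer 2 bids 4.
Truthful bid 17: wins, pays 17, utility 17 - 17 = 0.
Bid 4 instead: wins, pays 4, utility 17 - 4 = 13.
Since 13 > 0, bidding 4 is strictly better here, so truthful bidding is not dominant.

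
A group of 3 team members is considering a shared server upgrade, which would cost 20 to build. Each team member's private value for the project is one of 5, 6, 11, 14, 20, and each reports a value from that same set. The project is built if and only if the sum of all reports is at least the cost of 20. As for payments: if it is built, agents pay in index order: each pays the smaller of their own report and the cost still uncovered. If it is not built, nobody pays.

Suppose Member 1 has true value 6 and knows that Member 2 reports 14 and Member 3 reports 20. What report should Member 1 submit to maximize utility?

5

Report 5: project built, pays 5, utility 6 - 5 = 1.
Report 6: project built, pays 6, utility 6 - 6 = 0.
Report 11: project built, pays 11, utility 6 - 11 = -5.
Report 14: project built, pays 14, utility 6 - 14 = -8.
Report 20: project built, pays 20, utility 6 - 20 = -14.
The best choice is 5 with utility 1.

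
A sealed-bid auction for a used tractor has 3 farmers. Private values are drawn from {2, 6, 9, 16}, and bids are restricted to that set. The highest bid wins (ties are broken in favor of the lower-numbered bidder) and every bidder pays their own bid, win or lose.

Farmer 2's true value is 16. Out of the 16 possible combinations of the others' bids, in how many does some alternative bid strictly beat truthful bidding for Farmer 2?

10

Others bid (2, 2): truth gives 0; bid 6 gives 10 > 0. Violating.
Others bid (2, 6): truth gives 0; bid 6 gives 10 > 0. Violating.
Others bid (2, 9): truth gives 0; bid 9 gives 7 > 0. Violating.
Others bid (6, 2): truth gives 0; bid 9 gives 7 > 0. Violating.
Others bid (2, 16): truth gives 0; no alternative beats it.
Others bid (6, 16): truth gives 0; no alternative beats it.
(Checking all 16 profiles: 10 have a profitable deviation, 6 do not.)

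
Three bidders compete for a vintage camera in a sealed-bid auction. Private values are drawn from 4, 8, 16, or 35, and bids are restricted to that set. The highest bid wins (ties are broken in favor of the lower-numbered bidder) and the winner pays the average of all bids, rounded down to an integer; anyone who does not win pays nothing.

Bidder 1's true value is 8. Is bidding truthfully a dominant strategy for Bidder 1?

Consider the case where Bidder 2 bids 4 and Bidder 3 bids 4.
Truthful bid 8: wins, pays 5, utility 8 - 5 = 3.
Bid 4 instead: wins, pays 4, utility 8 - 4 = 4.
Since 4 > 3, bidding 4 is strictly better here, so truthful bidding is not dominant.

No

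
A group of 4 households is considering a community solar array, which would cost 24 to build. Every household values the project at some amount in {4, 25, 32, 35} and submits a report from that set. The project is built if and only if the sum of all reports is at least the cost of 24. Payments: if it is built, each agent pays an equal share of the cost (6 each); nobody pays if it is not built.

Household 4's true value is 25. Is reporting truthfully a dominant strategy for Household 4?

Check each profile of the others' reports and compare truth against every alternative report.
Others report (4, 4, 4): truth gives 19, best alternative gives 19.
Others report (4, 4, 25): truth gives 19, best alternative gives 19.
Others report (4, 4, 32): truth gives 19, best alternative gives 19.
Others report (4, 4, 35): truth gives 19, best alternative gives 19.
Others report (4, 25, 4): truth gives 19, best alternative gives 19.
Others report (4, 25, 25): truth gives 19, best alternative gives 19.
(Remaining 58 profiles checked similarly; truth is weakly best in each.)
In every case the truthful report is at least as good as any alternative, so it is a dominant strategy.

Yes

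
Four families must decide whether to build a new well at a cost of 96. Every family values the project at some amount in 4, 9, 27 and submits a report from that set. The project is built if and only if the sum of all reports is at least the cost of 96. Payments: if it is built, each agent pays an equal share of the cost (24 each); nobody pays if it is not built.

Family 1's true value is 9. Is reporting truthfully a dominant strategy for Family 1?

Yes

Check each profile of the others' reports and compare truth against every alternative report.
Others report (4, 4, 4): truth gives 0, best alternative gives 0.
Others report (4, 4, 9): truth gives 0, best alternative gives 0.
Others report (4, 4, 27): truth gives 0, best alternative gives 0.
Others report (4, 9, 4): truth gives 0, best alternative gives 0.
Others report (4, 9, 9): truth gives 0, best alternative gives 0.
Others report (4, 9, 27): truth gives 0, best alternative gives 0.
(Remaining 21 profiles checked similarly; truth is weakly best in each.)
In every case the truthful report is at least as good as any alternative, so it is a dominant strategy.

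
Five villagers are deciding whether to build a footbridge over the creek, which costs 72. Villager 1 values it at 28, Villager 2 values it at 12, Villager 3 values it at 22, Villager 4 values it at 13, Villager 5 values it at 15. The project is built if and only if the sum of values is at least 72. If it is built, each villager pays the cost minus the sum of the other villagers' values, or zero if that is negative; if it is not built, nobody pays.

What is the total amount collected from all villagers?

14

Total value 90 ≥ cost 72, so it is built.
Villager 1: others sum to 62; max(0, 72 - 62) = 10.
Villager 2: others sum to 78; max(0, 72 - 78) = 0.
Villager 3: others sum to 68; max(0, 72 - 68) = 4.
Villager 4: others sum to 77; max(0, 72 - 77) = 0.
Villager 5: others sum to 75; max(0, 72 - 75) = 0.
Total collected = 10 + 0 + 4 + 0 + 0 = 14.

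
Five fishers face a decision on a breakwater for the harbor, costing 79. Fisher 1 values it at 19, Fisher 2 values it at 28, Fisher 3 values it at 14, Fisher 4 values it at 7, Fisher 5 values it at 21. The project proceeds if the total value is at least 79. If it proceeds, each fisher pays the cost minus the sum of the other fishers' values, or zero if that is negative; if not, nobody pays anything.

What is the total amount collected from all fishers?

42

Total value 89 ≥ cost 79, so it is built.
Fisher 1: others sum to 70; max(0, 79 - 70) = 9.
Fisher 2: others sum to 61; max(0, 79 - 61) = 18.
Fisher 3: others sum to 75; max(0, 79 - 75) = 4.
Fisher 4: others sum to 82; max(0, 79 - 82) = 0.
Fisher 5: others sum to 68; max(0, 79 - 68) = 11.
Total collected = 9 + 18 + 4 + 0 + 11 = 42.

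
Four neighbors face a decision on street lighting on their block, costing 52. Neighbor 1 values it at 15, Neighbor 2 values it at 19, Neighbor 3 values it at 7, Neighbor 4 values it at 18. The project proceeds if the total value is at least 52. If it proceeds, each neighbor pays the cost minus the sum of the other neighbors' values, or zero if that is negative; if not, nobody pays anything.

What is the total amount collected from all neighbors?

Total value 59 ≥ cost 52, so it is built.
Neighbor 1: others sum to 44; max(0, 52 - 44) = 8.
Neighbor 2: others sum to 40; max(0, 52 - 40) = 12.
Neighbor 3: others sum to 52; max(0, 52 - 52) = 0.
Neighbor 4: others sum to 41; max(0, 52 - 41) = 11.
Total collected = 8 + 12 + 0 + 11 = 31.

31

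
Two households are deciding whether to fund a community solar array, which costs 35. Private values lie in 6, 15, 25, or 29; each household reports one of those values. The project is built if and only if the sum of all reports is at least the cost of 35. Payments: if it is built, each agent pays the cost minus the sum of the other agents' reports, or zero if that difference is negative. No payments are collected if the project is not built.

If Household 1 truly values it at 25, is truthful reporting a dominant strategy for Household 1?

Check each profile of the others' reports and compare truth against every alternative report.
Others report (29): truth gives 19, best alternative gives 19.
Others report (25): truth gives 15, best alternative gives 15.
Others report (15): truth gives 5, best alternative gives 5.
Others report (6): truth gives 0, best alternative gives 0.
In every case the truthful report is at least as good as any alternative, so it is a dominant strategy.

Yes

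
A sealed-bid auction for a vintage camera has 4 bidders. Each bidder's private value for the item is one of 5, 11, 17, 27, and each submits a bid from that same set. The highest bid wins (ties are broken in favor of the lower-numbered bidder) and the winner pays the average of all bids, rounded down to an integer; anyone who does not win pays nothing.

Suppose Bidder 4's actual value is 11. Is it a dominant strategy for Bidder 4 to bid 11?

No

Consider the case where Bidder 1 bids 5, Bidder 2 bids 5 and Bidder 3 bids 11.
Truthful bid 11: loses, pays 0, utility 0.
Bid 17 instead: wins, pays 9, utility 11 - 9 = 2.
Since 2 > 0, bidding 17 is strictly better here, so truthful bidding is not dominant.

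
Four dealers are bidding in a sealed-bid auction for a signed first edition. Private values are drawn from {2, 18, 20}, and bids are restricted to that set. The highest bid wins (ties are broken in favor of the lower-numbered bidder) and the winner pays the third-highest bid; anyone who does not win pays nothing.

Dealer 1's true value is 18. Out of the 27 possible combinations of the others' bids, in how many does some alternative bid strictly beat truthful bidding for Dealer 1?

3

Others bid (2, 2, 20): truth gives 0; bid 20 gives 16 > 0. Violating.
Others bid (2, 20, 2): truth gives 0; bid 20 gives 16 > 0. Violating.
Others bid (20, 2, 2): truth gives 0; bid 20 gives 16 > 0. Violating.
Others bid (2, 2, 2): truth gives 16; no alternative beats it.
Others bid (2, 2, 18): truth gives 16; no alternative beats it.
(Checking all 27 profiles: 3 have a profitable deviation, 24 do not.)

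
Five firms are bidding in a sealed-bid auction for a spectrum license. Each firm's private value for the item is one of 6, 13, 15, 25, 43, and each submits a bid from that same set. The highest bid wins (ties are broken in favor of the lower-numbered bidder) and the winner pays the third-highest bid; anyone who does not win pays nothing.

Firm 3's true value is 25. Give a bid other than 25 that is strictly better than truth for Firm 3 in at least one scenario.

Suppose Firm 1 bids 6, Firm 2 bids 6, Firm 4 bids 6 and Firm 5 bids 43.
Bid 25: loses, pays 0, utility 0.
Bid 43: wins, pays 6, utility 25 - 6 = 19.
So bidding 43 beats truth here (19 > 0).

43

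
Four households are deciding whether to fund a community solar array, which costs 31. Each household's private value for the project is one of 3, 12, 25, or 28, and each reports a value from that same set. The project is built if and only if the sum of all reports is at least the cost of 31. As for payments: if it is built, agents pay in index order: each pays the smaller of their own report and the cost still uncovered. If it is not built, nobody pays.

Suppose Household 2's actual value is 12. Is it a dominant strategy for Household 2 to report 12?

No

Consider the case where Household 1 reports 3, Household 3 reports 3 and Household 4 reports 25.
Truthful report 12: project built, pays 12, utility 12 - 12 = 0.
Report 3 instead: project built, pays 3, utility 12 - 3 = 9.
Since 9 > 0, reporting 3 is strictly better here, so truthful reporting is not dominant.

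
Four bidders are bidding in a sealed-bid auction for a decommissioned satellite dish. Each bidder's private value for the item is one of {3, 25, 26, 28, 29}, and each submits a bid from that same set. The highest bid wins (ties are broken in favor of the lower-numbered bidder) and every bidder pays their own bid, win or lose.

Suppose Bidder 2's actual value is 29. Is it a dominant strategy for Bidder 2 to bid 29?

No

Consider the case where Bidder 1 bids 3, Bidder 3 bids 3 and Bidder 4 bids 3.
Truthful bid 29: wins, pays 29, utility 29 - 29 = 0.
Bid 25 instead: wins, pays 25, utility 29 - 25 = 4.
Since 4 > 0, bidding 25 is strictly better here, so truthful bidding is not dominant.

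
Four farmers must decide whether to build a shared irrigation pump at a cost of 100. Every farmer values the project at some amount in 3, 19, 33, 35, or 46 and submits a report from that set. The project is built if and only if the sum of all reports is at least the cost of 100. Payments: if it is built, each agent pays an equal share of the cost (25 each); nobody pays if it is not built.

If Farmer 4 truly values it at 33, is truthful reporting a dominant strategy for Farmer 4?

No

Consider the case where Farmer 1 reports 3, Farmer 2 reports 19 and Farmer 3 reports 33.
Truthful report 33: project not built, utility 0.
Report 46 instead: project built, pays 25, utility 33 - 25 = 8.
Since 8 > 0, reporting 46 is strictly better here, so truthful reporting is not dominant.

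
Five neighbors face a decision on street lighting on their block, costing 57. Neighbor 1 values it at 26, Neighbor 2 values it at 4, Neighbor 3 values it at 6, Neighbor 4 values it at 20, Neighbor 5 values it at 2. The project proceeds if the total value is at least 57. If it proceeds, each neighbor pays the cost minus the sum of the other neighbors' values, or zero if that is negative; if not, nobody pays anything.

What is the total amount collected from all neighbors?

53

Total value 58 ≥ cost 57, so it is built.
Neighbor 1: others sum to 32; max(0, 57 - 32) = 25.
Neighbor 2: others sum to 54; max(0, 57 - 54) = 3.
Neighbor 3: others sum to 52; max(0, 57 - 52) = 5.
Neighbor 4: others sum to 38; max(0, 57 - 38) = 19.
Neighbor 5: others sum to 56; max(0, 57 - 56) = 1.
Total collected = 25 + 3 + 5 + 19 + 1 = 53.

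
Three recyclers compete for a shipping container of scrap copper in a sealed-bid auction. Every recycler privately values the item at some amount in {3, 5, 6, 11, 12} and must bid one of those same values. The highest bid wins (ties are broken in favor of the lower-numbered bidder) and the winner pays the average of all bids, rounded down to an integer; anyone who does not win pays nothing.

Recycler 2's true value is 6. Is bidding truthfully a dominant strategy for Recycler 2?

No

Consider the case where Recycler 1 bids 3 and Recycler 3 bids 3.
Truthful bid 6: wins, pays 4, utility 6 - 4 = 2.
Bid 5 instead: wins, pays 3, utility 6 - 3 = 3.
Since 3 > 2, bidding 5 is strictly better here, so truthful bidding is not dominant.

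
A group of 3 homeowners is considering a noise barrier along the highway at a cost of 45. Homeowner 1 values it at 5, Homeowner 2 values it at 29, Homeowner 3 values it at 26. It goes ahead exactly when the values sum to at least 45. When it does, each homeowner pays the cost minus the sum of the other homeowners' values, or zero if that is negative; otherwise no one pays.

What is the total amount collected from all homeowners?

25

Total value 60 ≥ cost 45, so it is built.
Homeowner 1: others sum to 55; max(0, 45 - 55) = 0.
Homeowner 2: others sum to 31; max(0, 45 - 31) = 14.
Homeowner 3: others sum to 34; max(0, 45 - 34) = 11.
Total collected = 0 + 14 + 11 = 25.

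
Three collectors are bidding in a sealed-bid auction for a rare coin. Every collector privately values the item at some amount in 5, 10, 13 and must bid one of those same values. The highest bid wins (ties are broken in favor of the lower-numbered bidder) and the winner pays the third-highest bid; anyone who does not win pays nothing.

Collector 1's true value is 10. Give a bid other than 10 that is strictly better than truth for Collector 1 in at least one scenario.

Suppose Collector 2 bids 5 and Collector 3 bids 13.
Bid 10: loses, pays 0, utility 0.
Bid 13: wins, pays 5, utility 10 - 5 = 5.
So bidding 13 beats truth here (5 > 0).

13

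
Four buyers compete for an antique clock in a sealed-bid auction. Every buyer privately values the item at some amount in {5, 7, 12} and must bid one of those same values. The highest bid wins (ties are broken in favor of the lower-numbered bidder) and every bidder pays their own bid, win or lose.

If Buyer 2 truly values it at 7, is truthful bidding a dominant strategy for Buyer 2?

No

Consider the case where Buyer 1 bids 5, Buyer 3 bids 5 and Buyer 4 bids 12.
Truthful bid 7: loses but pays 7, utility -7.
Bid 5 instead: loses but pays 5, utility -5.
Since -5 > -7, bidding 5 is strictly better here, so truthful bidding is not dominant.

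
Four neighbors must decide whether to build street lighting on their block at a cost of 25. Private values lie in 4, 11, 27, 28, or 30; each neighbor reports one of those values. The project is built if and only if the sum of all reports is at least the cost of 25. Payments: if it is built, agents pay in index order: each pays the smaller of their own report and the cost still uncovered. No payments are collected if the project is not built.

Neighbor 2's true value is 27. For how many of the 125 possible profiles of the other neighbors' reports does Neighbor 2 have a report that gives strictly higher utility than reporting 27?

Others report (4, 4, 11): truth gives 6; report 11 gives 16 > 6. Violating.
Others report (4, 4, 27): truth gives 6; report 4 gives 23 > 6. Violating.
Others report (4, 4, 28): truth gives 6; report 4 gives 23 > 6. Violating.
Others report (4, 4, 30): truth gives 6; report 4 gives 23 > 6. Violating.
Others report (4, 4, 4): truth gives 6; no alternative beats it.
Others report (27, 4, 4): truth gives 27; no alternative beats it.
(Checking all 125 profiles: 49 have a profitable deviation, 76 do not.)

49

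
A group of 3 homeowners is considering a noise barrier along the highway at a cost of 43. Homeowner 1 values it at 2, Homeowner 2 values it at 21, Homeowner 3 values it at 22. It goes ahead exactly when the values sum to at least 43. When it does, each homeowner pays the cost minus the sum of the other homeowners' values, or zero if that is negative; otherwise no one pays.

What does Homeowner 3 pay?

20

Total value 45 ≥ cost 43, so the project is built.
The other homeowners' values sum to 23.
Cost minus that sum is 43 - 23 = 20.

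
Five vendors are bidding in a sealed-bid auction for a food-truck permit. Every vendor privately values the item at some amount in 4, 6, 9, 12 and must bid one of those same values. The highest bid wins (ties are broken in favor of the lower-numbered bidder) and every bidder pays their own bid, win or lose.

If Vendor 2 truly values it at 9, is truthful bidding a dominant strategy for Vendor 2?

No

Consider the case where Vendor 1 bids 4, Vendor 3 bids 4, Vendor 4 bids 4 and Vendor 5 bids 4.
Truthful bid 9: wins, pays 9, utility 9 - 9 = 0.
Bid 6 instead: wins, pays 6, utility 9 - 6 = 3.
Since 3 > 0, bidding 6 is strictly better here, so truthful bidding is not dominant.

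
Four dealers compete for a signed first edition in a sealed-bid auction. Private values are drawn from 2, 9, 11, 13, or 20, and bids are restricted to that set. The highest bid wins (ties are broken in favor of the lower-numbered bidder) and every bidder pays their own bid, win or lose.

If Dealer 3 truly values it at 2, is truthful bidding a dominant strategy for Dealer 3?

Yes

Check each profile of the others' bids and compare truth against every alternative bid.
Others bid (2, 2, 11): truth gives -2, best alternative gives -9.
Others bid (2, 2, 13): truth gives -2, best alternative gives -9.
Others bid (2, 2, 20): truth gives -2, best alternative gives -9.
Others bid (2, 9, 2): truth gives -2, best alternative gives -9.
Others bid (2, 9, 9): truth gives -2, best alternative gives -9.
Others bid (2, 9, 11): truth gives -2, best alternative gives -9.
(Remaining 119 profiles checked similarly; truth is weakly best in each.)
In every case the truthful bid is at least as good as any alternative, so it is a dominant strategy.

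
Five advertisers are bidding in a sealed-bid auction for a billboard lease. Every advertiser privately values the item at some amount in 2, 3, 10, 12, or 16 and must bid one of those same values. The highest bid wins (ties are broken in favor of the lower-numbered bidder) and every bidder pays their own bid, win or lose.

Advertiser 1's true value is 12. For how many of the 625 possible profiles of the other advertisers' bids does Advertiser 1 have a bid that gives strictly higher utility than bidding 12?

450

Others bid (2, 2, 2, 2): truth gives 0; bid 2 gives 10 > 0. Violating.
Others bid (2, 2, 2, 3): truth gives 0; bid 3 gives 9 > 0. Violating.
Others bid (2, 2, 2, 10): truth gives 0; bid 10 gives 2 > 0. Violating.
Others bid (2, 2, 2, 16): truth gives -12; bid 2 gives -2 > -12. Violating.
Others bid (2, 2, 2, 12): truth gives 0; no alternative beats it.
Others bid (2, 2, 3, 12): truth gives 0; no alternative beats it.
(Checking all 625 profiles: 450 have a profitable deviation, 175 do not.)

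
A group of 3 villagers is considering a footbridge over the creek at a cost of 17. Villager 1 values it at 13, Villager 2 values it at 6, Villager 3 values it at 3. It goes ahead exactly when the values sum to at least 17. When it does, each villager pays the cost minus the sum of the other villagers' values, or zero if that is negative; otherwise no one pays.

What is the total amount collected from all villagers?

9

Total value 22 ≥ cost 17, so it is built.
Villager 1: others sum to 9; max(0, 17 - 9) = 8.
Villager 2: others sum to 16; max(0, 17 - 16) = 1.
Villager 3: others sum to 19; max(0, 17 - 19) = 0.
Total collected = 8 + 1 + 0 = 9.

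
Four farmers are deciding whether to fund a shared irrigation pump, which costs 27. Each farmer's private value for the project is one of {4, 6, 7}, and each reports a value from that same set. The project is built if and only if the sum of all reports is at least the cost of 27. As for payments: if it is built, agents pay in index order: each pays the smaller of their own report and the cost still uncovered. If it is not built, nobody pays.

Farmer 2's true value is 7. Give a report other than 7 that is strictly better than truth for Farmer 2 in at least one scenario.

6

Suppose Farmer 1 reports 7, Farmer 3 reports 7 and Farmer 4 reports 7.
Report 7: project built, pays 7, utility 7 - 7 = 0.
Report 6: project built, pays 6, utility 7 - 6 = 1.
So reporting 6 beats truth here (1 > 0).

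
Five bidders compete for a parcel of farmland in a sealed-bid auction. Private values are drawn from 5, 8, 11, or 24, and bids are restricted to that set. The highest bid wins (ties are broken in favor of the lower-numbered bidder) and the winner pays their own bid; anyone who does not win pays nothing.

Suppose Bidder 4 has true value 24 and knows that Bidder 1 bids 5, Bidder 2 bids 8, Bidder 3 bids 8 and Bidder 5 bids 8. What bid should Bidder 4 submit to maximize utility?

Bid 5: loses, pays 0, utility 0.
Bid 8: loses, pays 0, utility 0.
Bid 11: wins, pays 11, utility 24 - 11 = 13.
Bid 24: wins, pays 24, utility 24 - 24 = 0.
The best choice is 11 with utility 13.

11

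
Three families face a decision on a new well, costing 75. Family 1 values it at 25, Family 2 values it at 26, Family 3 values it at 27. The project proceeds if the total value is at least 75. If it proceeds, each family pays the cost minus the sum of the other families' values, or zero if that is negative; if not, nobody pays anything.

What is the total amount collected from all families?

Total value 78 ≥ cost 75, so it is built.
Family 1: others sum to 53; max(0, 75 - 53) = 22.
Family 2: others sum to 52; max(0, 75 - 52) = 23.
Family 3: others sum to 51; max(0, 75 - 51) = 24.
Total collected = 22 + 23 + 24 = 69.

69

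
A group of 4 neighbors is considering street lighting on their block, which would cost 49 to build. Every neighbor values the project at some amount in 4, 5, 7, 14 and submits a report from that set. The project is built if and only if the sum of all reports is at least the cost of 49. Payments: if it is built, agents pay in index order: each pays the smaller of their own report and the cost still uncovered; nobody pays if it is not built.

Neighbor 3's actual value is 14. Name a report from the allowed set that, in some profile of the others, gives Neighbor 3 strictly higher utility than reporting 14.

Suppose Neighbor 1 reports 14, Neighbor 2 reports 14 and Neighbor 4 reports 14.
Report 14: project built, pays 14, utility 14 - 14 = 0.
Report 7: project built, pays 7, utility 14 - 7 = 7.
So reporting 7 beats truth here (7 > 0).

7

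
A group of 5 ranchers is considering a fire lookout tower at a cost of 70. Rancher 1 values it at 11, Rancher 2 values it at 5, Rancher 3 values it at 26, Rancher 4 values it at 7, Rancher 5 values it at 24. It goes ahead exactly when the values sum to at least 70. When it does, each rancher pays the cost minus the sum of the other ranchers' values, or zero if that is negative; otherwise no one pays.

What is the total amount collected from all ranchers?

Total value 73 ≥ cost 70, so it is built.
Rancher 1: others sum to 62; max(0, 70 - 62) = 8.
Rancher 2: others sum to 68; max(0, 70 - 68) = 2.
Rancher 3: others sum to 47; max(0, 70 - 47) = 23.
Rancher 4: others sum to 66; max(0, 70 - 66) = 4.
Rancher 5: others sum to 49; max(0, 70 - 49) = 21.
Total collected = 8 + 2 + 23 + 4 + 21 = 58.

58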